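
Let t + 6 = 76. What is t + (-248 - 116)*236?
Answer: -85834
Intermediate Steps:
t = 70 (t = -6 + 76 = 70)
t + (-248 - 116)*236 = 70 + (-248 - 116)*236 = 70 - 364*236 = 70 - 85904 = -85834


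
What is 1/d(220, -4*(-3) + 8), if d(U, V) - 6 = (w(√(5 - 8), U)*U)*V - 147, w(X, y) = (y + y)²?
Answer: 1/851839859 ≈ 1.1739e-9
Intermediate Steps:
w(X, y) = 4*y² (w(X, y) = (2*y)² = 4*y²)
d(U, V) = -141 + 4*V*U³ (d(U, V) = 6 + (((4*U²)*U)*V - 147) = 6 + ((4*U³)*V - 147) = 6 + (4*V*U³ - 147) = 6 + (-147 + 4*V*U³) = -141 + 4*V*U³)
1/d(220, -4*(-3) + 8) = 1/(-141 + 4*(-4*(-3) + 8)*220³) = 1/(-141 + 4*(12 + 8)*10648000) = 1/(-141 + 4*20*10648000) = 1/(-141 + 851840000) = 1/851839859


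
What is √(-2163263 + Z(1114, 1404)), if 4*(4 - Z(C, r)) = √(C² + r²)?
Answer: √(-8653036 - 2*√803053)/2 ≈ 1471.0*I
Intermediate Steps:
Z(C, r) = 4 - √(C² + r²)/4
√(-2163263 + Z(1114, 1404)) = √(-2163263 + (4 - √(1114² + 1404²)/4)) = √(-2163263 + (4 - √(1240996 + 1971216)/4)) = √(-2163263 + (4 - √803053/2)) = √(-2163259 - √803053/2)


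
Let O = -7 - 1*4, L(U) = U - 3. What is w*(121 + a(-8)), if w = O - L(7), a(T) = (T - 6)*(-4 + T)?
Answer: -4335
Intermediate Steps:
L(U) = -3 + U
O = -11 (O = -7 - 4 = -11)
a(T) = (-6 + T)*(-4 + T)
w = -15 (w = -11 - (-3 + 7) = -11 - 1*4 = -11 - 4 = -15)
w*(121 + a(-8)) = -15*(121 + (24 + (-8)² - 10*(-8))) = -15*(121 + (24 + 64 + 80)) = -15*(121 + 168) = -15*289 = -4335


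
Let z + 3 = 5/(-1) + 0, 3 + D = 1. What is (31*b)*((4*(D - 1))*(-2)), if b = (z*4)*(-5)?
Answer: 119040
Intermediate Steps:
D = -2 (D = -3 + 1 = -2)
z = -8 (z = -3 + (5/(-1) + 0) = -3 + (5*(-1) + 0) = -3 + (-5 + 0) = -3 - 5 = -8)
b = 160 (b = -8*4*(-5) = -32*(-5) = 160)
(31*b)*((4*(D - 1))*(-2)) = (31*160)*((4*(-2 - 1))*(-2)) = 4960*((4*(-3))*(-2)) = 4960*(-12*(-2)) = 4960*24 = 119040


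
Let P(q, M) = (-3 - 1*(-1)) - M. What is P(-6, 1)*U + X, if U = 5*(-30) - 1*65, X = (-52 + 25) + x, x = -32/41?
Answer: 25306/41 ≈ 617.22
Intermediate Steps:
x = -32/41 (x = -32*1/41 = -32/41 ≈ -0.78049)
X = -1139/41 (X = (-52 + 25) - 32/41 = -27 - 32/41 = -1139/41 ≈ -27.780)
P(q, M) = -2 - M (P(q, M) = (-3 + 1) - M = -2 - M)
U = -215 (U = -150 - 65 = -215)
P(-6, 1)*U + X = (-2 - 1*1)*(-215) - 1139/41 = (-2 - 1)*(-215) - 1139/41 = -3*(-215) - 1139/41 = 645 - 1139/41 = 25306/41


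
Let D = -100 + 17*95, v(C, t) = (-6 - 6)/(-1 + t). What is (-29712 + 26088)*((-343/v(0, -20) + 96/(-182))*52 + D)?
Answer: 754074672/7 ≈ 1.0772e+8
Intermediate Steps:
v(C, t) = -12/(-1 + t)
D = 1515 (D = -100 + 1615 = 1515)
(-29712 + 26088)*((-343/v(0, -20) + 96/(-182))*52 + D) = (-29712 + 26088)*((-343/((-12/(-1 - 20))) + 96/(-182))*52 + 1515) = -3624*((-343/((-12/(-21))) + 96*(-1/182))*52 + 1515) = -3624*((-343/((-12*(-1/21))) - 48/91)*52 + 1515) = -3624*((-343/4/7 - 48/91)*52 + 1515) = -3624*((-343*7/4 - 48/91)*52 + 1515) = -3624*((-2401/4 - 48/91)*52 + 1515) = -3624*(-218683/364*52 + 1515) = -3624*(-218683/7 + 1515) = -3624*(-208078/7) = 754074672/7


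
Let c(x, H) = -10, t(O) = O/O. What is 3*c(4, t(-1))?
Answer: -30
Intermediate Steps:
t(O) = 1
3*c(4, t(-1)) = 3*(-10) = -30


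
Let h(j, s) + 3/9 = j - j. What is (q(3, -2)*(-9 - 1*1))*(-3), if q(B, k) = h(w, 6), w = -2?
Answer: -10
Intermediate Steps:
h(j, s) = -1/3 (h(j, s) = -1/3 + (j - j) = -1/3 + 0 = -1/3)
q(B, k) = -1/3
(q(3, -2)*(-9 - 1*1))*(-3) = -(-9 - 1*1)/3*(-3) = -(-9 - 1)/3*(-3) = -1/3*(-10)*(-3) = (10/3)*(-3) = -10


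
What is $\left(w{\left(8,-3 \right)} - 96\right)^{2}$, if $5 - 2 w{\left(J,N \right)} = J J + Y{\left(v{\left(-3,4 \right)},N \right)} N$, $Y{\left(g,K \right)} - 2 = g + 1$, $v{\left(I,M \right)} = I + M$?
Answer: $\frac{57121}{4} \approx 14280.0$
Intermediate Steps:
$Y{\left(g,K \right)} = 3 + g$ ($Y{\left(g,K \right)} = 2 + \left(g + 1\right) = 2 + \left(1 + g\right) = 3 + g$)
$w{\left(J,N \right)} = \frac{5}{2} - 2 N - \frac{J^{2}}{2}$ ($w{\left(J,N \right)} = \frac{5}{2} - \frac{J J + \left(3 + \left(-3 + 4\right)\right) N}{2} = \frac{5}{2} - \frac{J^{2} + \left(3 + 1\right) N}{2} = \frac{5}{2} - \frac{J^{2} + 4 N}{2} = \frac{5}{2} - \left(\frac{J^{2}}{2} + 2 N\right) = \frac{5}{2} - 2 N - \frac{J^{2}}{2}$)
$\left(w{\left(8,-3 \right)} - 96\right)^{2} = \left(\left(\frac{5}{2} - -6 - \frac{8^{2}}{2}\right) - 96\right)^{2} = \left(\left(\frac{5}{2} + 6 - 32\right) - 96\right)^{2} = \left(- \frac{47}{2} - 96\right)^{2} = \left(- \frac{239}{2}\right)^{2} = \frac{57121}{4}$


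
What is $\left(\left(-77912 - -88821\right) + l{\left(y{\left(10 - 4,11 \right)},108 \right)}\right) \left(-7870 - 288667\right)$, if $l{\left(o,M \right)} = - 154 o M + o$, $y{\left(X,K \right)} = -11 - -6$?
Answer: $-27893456368$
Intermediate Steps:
$y{\left(X,K \right)} = -5$ ($y{\left(X,K \right)} = -11 + 6 = -5$)
$l{\left(o,M \right)} = o - 154 M o$ ($l{\left(o,M \right)} = - 154 M o + o = o - 154 M o$)
$\left(\left(-77912 - -88821\right) + l{\left(y{\left(10 - 4,11 \right)},108 \right)}\right) \left(-7870 - 288667\right) = \left(\left(-77912 - -88821\right) - 5 \left(1 - 16632\right)\right) \left(-7870 - 288667\right) = \left(\left(-77912 + 88821\right) - 5 \left(1 - 16632\right)\right) \left(-296537\right) = \left(10909 - -83155\right) \left(-296537\right) = \left(10909 + 83155\right) \left(-296537\right) = 94064 \left(-296537\right) = -27893456368$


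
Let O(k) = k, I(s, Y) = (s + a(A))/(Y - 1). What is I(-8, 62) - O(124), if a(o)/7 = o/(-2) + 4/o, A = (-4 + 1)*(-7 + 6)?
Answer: -45439/366 ≈ -124.15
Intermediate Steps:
A = 3 (A = -3*(-1) = 3)
a(o) = 28/o - 7*o/2 (a(o) = 7*(o/(-2) + 4/o) = 7*(o*(-1/2) + 4/o) = 7*(-o/2 + 4/o) = 7*(4/o - o/2) = 28/o - 7*o/2)
I(s, Y) = (-7/6 + s)/(-1 + Y) (I(s, Y) = (s + (28/3 - 7/2*3))/(Y - 1) = (s + (28*(1/3) - 21/2))/(-1 + Y) = (s + (28/3 - 21/2))/(-1 + Y) = (s - 7/6)/(-1 + Y) = (-7/6 + s)/(-1 + Y))
I(-8, 62) - O(124) = (-7/6 - 8)/(-1 + 62) - 1*124 = -55/6/61 - 124 = (1/61)*(-55/6) - 124 = -55/366 - 124 = -45439/366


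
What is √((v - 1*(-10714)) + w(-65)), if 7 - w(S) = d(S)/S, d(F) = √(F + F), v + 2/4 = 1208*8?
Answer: √(344498050 + 260*I*√130)/130 ≈ 142.77 + 0.0006143*I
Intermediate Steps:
v = 19327/2 (v = -½ + 1208*8 = -½ + 9664 = 19327/2 ≈ 9663.5)
d(F) = √2*√F (d(F) = √(2*F) = √2*√F)
w(S) = 7 - √2/√S (w(S) = 7 - √2*√S/S = 7 - √2/√S)
√((v - 1*(-10714)) + w(-65)) = √((19327/2 - 1*(-10714)) + (7 - √2/√(-65))) = √((19327/2 + 10714) + (7 - √2*(-I*√65/65))) = √(40755/2 + (7 + I*√130/65)) = √(40769/2 + I*√130/65)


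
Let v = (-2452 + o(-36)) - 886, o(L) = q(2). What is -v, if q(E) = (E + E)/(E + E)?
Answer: 3337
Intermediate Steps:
q(E) = 1 (q(E) = (2*E)/((2*E)) = (2*E)*(1/(2*E)) = 1)
o(L) = 1
v = -3337 (v = (-2452 + 1) - 886 = -2451 - 886 = -3337)
-v = -1*(-3337) = 3337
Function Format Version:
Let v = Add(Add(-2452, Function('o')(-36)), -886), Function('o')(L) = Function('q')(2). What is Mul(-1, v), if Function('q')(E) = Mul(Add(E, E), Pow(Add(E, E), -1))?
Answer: 3337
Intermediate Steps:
Function('q')(E) = 1 (Function('q')(E) = Mul(Mul(2, E), Pow(Mul(2, E), -1)) = Mul(Mul(2, E), Mul(Rational(1, 2), Pow(E, -1))) = 1)
Function('o')(L) = 1
v = -3337 (v = Add(Add(-2452, 1), -886) = Add(-2451, -886) = -3337)
Mul(-1, v) = Mul(-1, -3337) = 3337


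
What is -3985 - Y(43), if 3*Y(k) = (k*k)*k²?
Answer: -3430756/3 ≈ -1.1436e+6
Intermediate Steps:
Y(k) = k⁴/3 (Y(k) = ((k*k)*k²)/3 = (k²*k²)/3 = k⁴/3)
-3985 - Y(43) = -3985 - 43⁴/3 = -3985 - 3418801/3 = -3430756/3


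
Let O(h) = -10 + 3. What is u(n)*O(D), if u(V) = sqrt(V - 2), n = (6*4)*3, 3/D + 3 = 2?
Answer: -7*sqrt(70) ≈ -58.566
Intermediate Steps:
D = -3 (D = 3/(-3 + 2) = 3/(-1) = 3*(-1) = -3)
n = 72 (n = 24*3 = 72)
u(V) = sqrt(-2 + V)
O(h) = -7
u(n)*O(D) = sqrt(-2 + 72)*(-7) = sqrt(70)*(-7) = -7*sqrt(70)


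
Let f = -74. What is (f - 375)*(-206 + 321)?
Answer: -51635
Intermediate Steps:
(f - 375)*(-206 + 321) = (-74 - 375)*(-206 + 321) = -449*115 = -51635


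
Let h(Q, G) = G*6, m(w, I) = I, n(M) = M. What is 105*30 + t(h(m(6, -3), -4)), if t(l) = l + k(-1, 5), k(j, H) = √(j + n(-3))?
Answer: 3126 + 2*I ≈ 3126.0 + 2.0*I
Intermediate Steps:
h(Q, G) = 6*G
k(j, H) = √(-3 + j) (k(j, H) = √(j - 3) = √(-3 + j))
t(l) = l + 2*I (t(l) = l + √(-3 - 1) = l + √(-4) = l + 2*I)
105*30 + t(h(m(6, -3), -4)) = 105*30 + (6*(-4) + 2*I) = 3150 + (-24 + 2*I) = 3126 + 2*I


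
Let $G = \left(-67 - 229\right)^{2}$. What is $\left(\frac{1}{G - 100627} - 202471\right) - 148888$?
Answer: $- \frac{4571531950}{13011} \approx -3.5136 \cdot 10^{5}$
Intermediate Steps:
$G = 87616$ ($G = \left(-296\right)^{2} = 87616$)
$\left(\frac{1}{G - 100627} - 202471\right) - 148888 = \left(\frac{1}{87616 - 100627} - 202471\right) - 148888 = \left(\frac{1}{-13011} - 202471\right) - 148888 = \left(- \frac{1}{13011} - 202471\right) - 148888 = - \frac{2634350182}{13011} - 148888 = - \frac{4571531950}{13011}$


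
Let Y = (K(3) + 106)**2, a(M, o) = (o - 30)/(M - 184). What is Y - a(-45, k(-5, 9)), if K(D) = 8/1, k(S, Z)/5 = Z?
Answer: 2976099/229 ≈ 12996.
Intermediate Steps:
k(S, Z) = 5*Z
K(D) = 8 (K(D) = 8*1 = 8)
a(M, o) = (-30 + o)/(-184 + M)
Y = 12996 (Y = (8 + 106)**2 = 114**2 = 12996)
Y - a(-45, k(-5, 9)) = 12996 - (-30 + 5*9)/(-184 - 45) = 12996 - (-30 + 45)/(-229) = 12996 - (-1)*15/229 = 12996 - 1*(-15/229) = 12996 + 15/229 = 2976099/229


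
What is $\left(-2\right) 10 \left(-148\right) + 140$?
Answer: $3100$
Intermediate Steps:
$\left(-2\right) 10 \left(-148\right) + 140 = \left(-20\right) \left(-148\right) + 140 = 2960 + 140 = 3100$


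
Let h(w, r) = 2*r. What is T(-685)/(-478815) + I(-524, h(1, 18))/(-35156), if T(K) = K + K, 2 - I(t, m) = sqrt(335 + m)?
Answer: 34457/12287022 + sqrt(371)/35156 ≈ 0.0033522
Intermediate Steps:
I(t, m) = 2 - sqrt(335 + m)
T(K) = 2*K
T(-685)/(-478815) + I(-524, h(1, 18))/(-35156) = (2*(-685))/(-478815) + (2 - sqrt(335 + 2*18))/(-35156) = -1370*(-1/478815) + (2 - sqrt(335 + 36))*(-1/35156) = 2/699 + (2 - sqrt(371))*(-1/35156) = 2/699 + (-1/17578 + sqrt(371)/35156) = 34457/12287022 + sqrt(371)/35156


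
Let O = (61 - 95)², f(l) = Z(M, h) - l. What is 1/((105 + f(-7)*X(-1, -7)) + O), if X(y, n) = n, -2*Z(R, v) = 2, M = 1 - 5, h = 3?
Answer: 1/1219 ≈ 0.00082034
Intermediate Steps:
M = -4
Z(R, v) = -1 (Z(R, v) = -½*2 = -1)
f(l) = -1 - l
O = 1156 (O = (-34)² = 1156)
1/((105 + f(-7)*X(-1, -7)) + O) = 1/((105 + (-1 - 1*(-7))*(-7)) + 1156) = 1/((105 + (-1 + 7)*(-7)) + 1156) = 1/((105 + 6*(-7)) + 1156) = 1/((105 - 42) + 1156) = 1/(63 + 1156) = 1/1219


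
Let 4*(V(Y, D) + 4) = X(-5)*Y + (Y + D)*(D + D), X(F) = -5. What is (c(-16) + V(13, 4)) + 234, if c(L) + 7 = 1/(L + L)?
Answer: 7703/32 ≈ 240.72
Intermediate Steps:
V(Y, D) = -4 - 5*Y/4 + D*(D + Y)/2 (V(Y, D) = -4 + (-5*Y + (Y + D)*(D + D))/4 = -4 + (-5*Y + (D + Y)*(2*D))/4 = -4 + (-5*Y + 2*D*(D + Y))/4 = -4 + (-5*Y/4 + D*(D + Y)/2) = -4 - 5*Y/4 + D*(D + Y)/2)
c(L) = -7 + 1/(2*L) (c(L) = -7 + 1/(L + L) = -7 + 1/(2*L))
(c(-16) + V(13, 4)) + 234 = ((-7 + (½)/(-16)) + (-4 + (½)*4² - 5/4*13 + (½)*4*13)) + 234 = ((-7 + (½)*(-1/16)) + (-4 + (½)*16 - 65/4 + 26)) + 234 = ((-7 - 1/32) + (-4 + 8 - 65/4 + 26)) + 234 = (-225/32 + 55/4) + 234 = 215/32 + 234 = 7703/32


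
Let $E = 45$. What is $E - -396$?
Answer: $441$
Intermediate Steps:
$E - -396 = 45 - -396 = 45 + 396 = 441$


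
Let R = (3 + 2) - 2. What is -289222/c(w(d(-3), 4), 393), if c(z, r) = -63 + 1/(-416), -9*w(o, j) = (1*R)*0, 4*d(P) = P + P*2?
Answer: 120316352/26209 ≈ 4590.6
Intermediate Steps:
d(P) = 3*P/4 (d(P) = (P + P*2)/4 = (P + 2*P)/4 = (3*P)/4 = 3*P/4)
R = 3 (R = 5 - 2 = 3)
w(o, j) = 0 (w(o, j) = -1*3*0/9 = -0/3 = -⅑*0 = 0)
c(z, r) = -26209/416 (c(z, r) = -63 - 1/416 = -26209/416)
-289222/c(w(d(-3), 4), 393) = -289222/(-26209/416) = -289222*(-416/26209) = 120316352/26209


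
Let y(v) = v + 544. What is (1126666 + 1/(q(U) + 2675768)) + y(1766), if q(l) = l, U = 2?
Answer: 3020880111521/2675770 ≈ 1.1290e+6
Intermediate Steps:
y(v) = 544 + v
(1126666 + 1/(q(U) + 2675768)) + y(1766) = (1126666 + 1/(2 + 2675768)) + (544 + 1766) = (1126666 + 1/2675770) + 2310 = 3014699082821/2675770 + 2310 = 3020880111521/2675770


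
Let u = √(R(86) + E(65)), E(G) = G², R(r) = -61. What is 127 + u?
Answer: 127 + 2*√1041 ≈ 191.53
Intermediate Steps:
u = 2*√1041 (u = √(-61 + 65²) = √(-61 + 4225) = √4164 = 2*√1041 ≈ 64.529)
127 + u = 127 + 2*√1041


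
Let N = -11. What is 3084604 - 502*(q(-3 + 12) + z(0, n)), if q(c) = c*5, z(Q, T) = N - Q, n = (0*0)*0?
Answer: 3067536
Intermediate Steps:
n = 0 (n = 0*0 = 0)
z(Q, T) = -11 - Q
q(c) = 5*c
3084604 - 502*(q(-3 + 12) + z(0, n)) = 3084604 - 502*(5*(-3 + 12) + (-11 - 1*0)) = 3084604 - 502*(5*9 + (-11 + 0)) = 3084604 - 502*(45 - 11) = 3084604 - 502*34 = 3084604 - 1*17068 = 3084604 - 17068 = 3067536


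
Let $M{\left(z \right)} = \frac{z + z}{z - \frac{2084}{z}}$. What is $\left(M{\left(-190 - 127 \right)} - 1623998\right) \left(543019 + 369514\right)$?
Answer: $- \frac{145831280226082996}{98405} \approx -1.482 \cdot 10^{12}$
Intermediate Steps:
$M{\left(z \right)} = \frac{2 z}{z - \frac{2084}{z}}$
$\left(M{\left(-190 - 127 \right)} - 1623998\right) \left(543019 + 369514\right) = \left(\frac{2 \left(-190 - 127\right)^{2}}{-2084 + \left(-190 - 127\right)^{2}} - 1623998\right) \left(543019 + 369514\right) = \left(\frac{2 \left(-190 - 127\right)^{2}}{-2084 + \left(-190 - 127\right)^{2}} - 1623998\right) 912533 = \left(\frac{2 \left(-317\right)^{2}}{-2084 + \left(-317\right)^{2}} - 1623998\right) 912533 = \left(2 \cdot 100489 \frac{1}{-2084 + 100489} - 1623998\right) 912533 = \left(2 \cdot 100489 \cdot \frac{1}{98405} - 1623998\right) 912533 = \left(\frac{200978}{98405} - 1623998\right) 912533 = \left(- \frac{159809322212}{98405}\right) 912533 = - \frac{145831280226082996}{98405}$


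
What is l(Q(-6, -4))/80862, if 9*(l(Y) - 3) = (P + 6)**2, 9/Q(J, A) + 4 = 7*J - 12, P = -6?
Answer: 1/26954 ≈ 3.7100e-5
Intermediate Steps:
Q(J, A) = 9/(-16 + 7*J) (Q(J, A) = 9/(-4 + (7*J - 12)) = 9/(-4 + (-12 + 7*J)) = 9/(-16 + 7*J))
l(Y) = 3 (l(Y) = 3 + (-6 + 6)**2/9 = 3 + (1/9)*0**2 = 3 + (1/9)*0 = 3 + 0 = 3)
l(Q(-6, -4))/80862 = 3/80862 = 3*(1/80862) = 1/26954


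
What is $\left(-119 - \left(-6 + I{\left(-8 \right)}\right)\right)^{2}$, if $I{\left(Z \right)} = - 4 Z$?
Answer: $21025$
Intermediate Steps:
$\left(-119 - \left(-6 + I{\left(-8 \right)}\right)\right)^{2} = \left(-119 - \left(-6 - -32\right)\right)^{2} = \left(-119 + \left(6 - 32\right)\right)^{2} = \left(-119 - 26\right)^{2} = \left(-145\right)^{2} = 21025$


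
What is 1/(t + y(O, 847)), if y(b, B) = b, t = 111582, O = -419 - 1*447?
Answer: 1/110716 ≈ 9.0321e-6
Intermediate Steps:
O = -866 (O = -419 - 447 = -866)
1/(t + y(O, 847)) = 1/(111582 - 866) = 1/110716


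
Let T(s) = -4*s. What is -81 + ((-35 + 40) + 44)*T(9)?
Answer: -1845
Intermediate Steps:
-81 + ((-35 + 40) + 44)*T(9) = -81 + ((-35 + 40) + 44)*(-4*9) = -81 + (5 + 44)*(-36) = -81 + 49*(-36) = -81 - 1764 = -1845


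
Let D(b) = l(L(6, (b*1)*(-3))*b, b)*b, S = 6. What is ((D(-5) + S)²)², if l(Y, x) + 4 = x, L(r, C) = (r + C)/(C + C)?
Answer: 6765201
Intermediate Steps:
L(r, C) = (C + r)/(2*C) (L(r, C) = (C + r)/((2*C)) = (C + r)*(1/(2*C)) = (C + r)/(2*C))
l(Y, x) = -4 + x
D(b) = b*(-4 + b) (D(b) = (-4 + b)*b = b*(-4 + b))
((D(-5) + S)²)² = ((-5*(-4 - 5) + 6)²)² = ((-5*(-9) + 6)²)² = ((45 + 6)²)² = (51²)² = 2601² = 6765201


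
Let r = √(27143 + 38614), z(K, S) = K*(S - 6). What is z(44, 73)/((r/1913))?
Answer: 5639524*√65757/65757 ≈ 21992.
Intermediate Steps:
z(K, S) = K*(-6 + S)
r = √65757 ≈ 256.43
z(44, 73)/((r/1913)) = (44*(-6 + 73))/((√65757/1913)) = (44*67)/((√65757*(1/1913))) = 2948/((√65757/1913)) = 2948*(1913*√65757/65757) = 5639524*√65757/65757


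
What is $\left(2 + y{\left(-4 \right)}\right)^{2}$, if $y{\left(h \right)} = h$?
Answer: $4$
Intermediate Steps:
$\left(2 + y{\left(-4 \right)}\right)^{2} = \left(2 - 4\right)^{2} = \left(-2\right)^{2} = 4$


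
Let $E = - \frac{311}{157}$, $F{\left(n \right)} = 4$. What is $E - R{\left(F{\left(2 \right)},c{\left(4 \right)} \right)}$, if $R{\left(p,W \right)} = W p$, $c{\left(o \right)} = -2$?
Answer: $\frac{945}{157} \approx 6.0191$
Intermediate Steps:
$E = - \frac{311}{157}$ ($E = \left(-311\right) \frac{1}{157} = - \frac{311}{157} \approx -1.9809$)
$E - R{\left(F{\left(2 \right)},c{\left(4 \right)} \right)} = - \frac{311}{157} - \left(-2\right) 4 = - \frac{311}{157} - -8 = - \frac{311}{157} + 8 = \frac{945}{157}$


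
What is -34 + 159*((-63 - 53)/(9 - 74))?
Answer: 16234/65 ≈ 249.75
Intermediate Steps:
-34 + 159*((-63 - 53)/(9 - 74)) = -34 + 159*(-116/(-65)) = -34 + 159*(-116*(-1/65)) = -34 + 159*(116/65) = -34 + 18444/65 = 16234/65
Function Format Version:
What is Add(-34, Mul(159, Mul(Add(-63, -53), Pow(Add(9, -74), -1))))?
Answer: Rational(16234, 65) ≈ 249.75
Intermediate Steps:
Add(-34, Mul(159, Mul(Add(-63, -53), Pow(Add(9, -74), -1)))) = Add(-34, Mul(159, Mul(-116, Pow(-65, -1)))) = Add(-34, Mul(159, Mul(-116, Rational(-1, 65)))) = Add(-34, Mul(159, Rational(116, 65))) = Add(-34, Rational(18444, 65)) = Rational(16234, 65)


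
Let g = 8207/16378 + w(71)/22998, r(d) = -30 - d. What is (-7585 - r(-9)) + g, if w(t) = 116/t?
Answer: -101135129178641/13371474162 ≈ -7563.5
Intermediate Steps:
g = 6701382727/13371474162 (g = 8207/16378 + (116/71)/22998 = 8207*(1/16378) + (116*(1/71))*(1/22998) = 8207/16378 + (116/71)*(1/22998) = 8207/16378 + 58/816429 = 6701382727/13371474162 ≈ 0.50117)
(-7585 - r(-9)) + g = (-7585 - (-30 - 1*(-9))) + 6701382727/13371474162 = (-7585 - (-30 + 9)) + 6701382727/13371474162 = (-7585 - 1*(-21)) + 6701382727/13371474162 = (-7585 + 21) + 6701382727/13371474162 = -7564 + 6701382727/13371474162 = -101135129178641/13371474162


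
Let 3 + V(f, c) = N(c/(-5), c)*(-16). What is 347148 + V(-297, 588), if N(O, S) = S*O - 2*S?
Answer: 7361709/5 ≈ 1.4723e+6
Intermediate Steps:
N(O, S) = -2*S + O*S (N(O, S) = O*S - 2*S = -2*S + O*S)
V(f, c) = -3 - 16*c*(-2 - c/5) (V(f, c) = -3 + (c*(-2 + c/(-5)))*(-16) = -3 + (c*(-2 + c*(-⅕)))*(-16) = -3 + (c*(-2 - c/5))*(-16) = -3 - 16*c*(-2 - c/5))
347148 + V(-297, 588) = 347148 + (-3 + (16/5)*588*(10 + 588)) = 347148 + (-3 + (16/5)*588*598) = 347148 + (-3 + 5625984/5) = 347148 + 5625969/5 = 7361709/5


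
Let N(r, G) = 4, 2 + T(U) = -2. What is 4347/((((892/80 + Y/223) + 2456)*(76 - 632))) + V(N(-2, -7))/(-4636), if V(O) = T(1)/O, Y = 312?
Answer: -20939899249/7094713406516 ≈ -0.0029515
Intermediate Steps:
T(U) = -4 (T(U) = -2 - 2 = -4)
V(O) = -4/O
4347/((((892/80 + Y/223) + 2456)*(76 - 632))) + V(N(-2, -7))/(-4636) = 4347/((((892/80 + 312/223) + 2456)*(76 - 632))) - 4/4/(-4636) = 4347/((((892*(1/80) + 312*(1/223)) + 2456)*(-556))) - 4*1/4*(-1/4636) = 4347/((((223/20 + 312/223) + 2456)*(-556))) - 1*(-1/4636) = 4347/(((55969/4460 + 2456)*(-556))) + 1/4636 = 4347/(((11009729/4460)*(-556))) + 1/4636 = 4347/(-1530352331/1115) + 1/4636 = 4347*(-1115/1530352331) + 1/4636 = -4846905/1530352331 + 1/4636 = -20939899249/7094713406516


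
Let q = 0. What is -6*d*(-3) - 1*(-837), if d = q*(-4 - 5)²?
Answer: 837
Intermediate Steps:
d = 0 (d = 0*(-4 - 5)² = 0*(-9)² = 0*81 = 0)
-6*d*(-3) - 1*(-837) = -6*0*(-3) - 1*(-837) = 0*(-3) + 837 = 0 + 837 = 837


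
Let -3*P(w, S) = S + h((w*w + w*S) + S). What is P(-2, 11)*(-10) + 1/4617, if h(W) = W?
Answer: 61561/4617 ≈ 13.334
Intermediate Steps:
P(w, S) = -2*S/3 - w**2/3 - S*w/3 (P(w, S) = -(S + ((w*w + w*S) + S))/3 = -(S + ((w**2 + S*w) + S))/3 = -(S + (S + w**2 + S*w))/3 = -(w**2 + 2*S + S*w)/3 = -2*S/3 - w**2/3 - S*w/3)
P(-2, 11)*(-10) + 1/4617 = (-2/3*11 - 1/3*(-2)**2 - 1/3*11*(-2))*(-10) + 1/4617 = (-22/3 - 1/3*4 + 22/3)*(-10) + 1/4617 = (-22/3 - 4/3 + 22/3)*(-10) + 1/4617 = -4/3*(-10) + 1/4617 = 40/3 + 1/4617 = 61561/4617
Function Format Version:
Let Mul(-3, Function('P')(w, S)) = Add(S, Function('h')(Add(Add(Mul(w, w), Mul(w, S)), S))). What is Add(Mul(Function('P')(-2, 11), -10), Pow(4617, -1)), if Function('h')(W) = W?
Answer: Rational(61561, 4617) ≈ 13.334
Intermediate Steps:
Function('P')(w, S) = Add(Mul(Rational(-2, 3), S), Mul(Rational(-1, 3), Pow(w, 2)), Mul(Rational(-1, 3), S, w)) (Function('P')(w, S) = Mul(Rational(-1, 3), Add(S, Add(Add(Mul(w, w), Mul(w, S)), S))) = Mul(Rational(-1, 3), Add(S, Add(Add(Pow(w, 2), Mul(S, w)), S))) = Mul(Rational(-1, 3), Add(S, Add(S, Pow(w, 2), Mul(S, w)))) = Mul(Rational(-1, 3), Add(Pow(w, 2), Mul(2, S), Mul(S, w))) = Add(Mul(Rational(-2, 3), S), Mul(Rational(-1, 3), Pow(w, 2)), Mul(Rational(-1, 3), S, w)))
Add(Mul(Function('P')(-2, 11), -10), Pow(4617, -1)) = Add(Mul(Add(Mul(Rational(-2, 3), 11), Mul(Rational(-1, 3), Pow(-2, 2)), Mul(Rational(-1, 3), 11, -2)), -10), Pow(4617, -1)) = Add(Mul(Add(Rational(-22, 3), Mul(Rational(-1, 3), 4), Rational(22, 3)), -10), Rational(1, 4617)) = Add(Mul(Add(Rational(-22, 3), Rational(-4, 3), Rational(22, 3)), -10), Rational(1, 4617)) = Add(Mul(Rational(-4, 3), -10), Rational(1, 4617)) = Add(Rational(40, 3), Rational(1, 4617)) = Rational(61561, 4617)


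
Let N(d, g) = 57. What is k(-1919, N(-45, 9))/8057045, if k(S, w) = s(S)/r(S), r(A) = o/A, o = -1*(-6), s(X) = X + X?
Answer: 193819/1272165 ≈ 0.15235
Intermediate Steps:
s(X) = 2*X
o = 6
r(A) = 6/A
k(S, w) = S²/3 (k(S, w) = (2*S)/((6/S)) = (2*S)*(S/6) = S²/3)
k(-1919, N(-45, 9))/8057045 = ((⅓)*(-1919)²)/8057045 = ((⅓)*3682561)*(1/8057045) = (3682561/3)*(1/8057045) = 193819/1272165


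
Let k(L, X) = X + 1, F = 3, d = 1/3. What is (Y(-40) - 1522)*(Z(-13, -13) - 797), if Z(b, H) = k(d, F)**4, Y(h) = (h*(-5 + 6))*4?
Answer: 909962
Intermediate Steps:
d = 1/3 ≈ 0.33333
Y(h) = 4*h (Y(h) = (h*1)*4 = h*4 = 4*h)
k(L, X) = 1 + X
Z(b, H) = 256 (Z(b, H) = (1 + 3)**4 = 4**4 = 256)
(Y(-40) - 1522)*(Z(-13, -13) - 797) = (4*(-40) - 1522)*(256 - 797) = (-160 - 1522)*(-541) = -1682*(-541) = 909962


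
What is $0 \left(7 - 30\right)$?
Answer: $0$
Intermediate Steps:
$0 \left(7 - 30\right) = 0 \left(-23\right) = 0$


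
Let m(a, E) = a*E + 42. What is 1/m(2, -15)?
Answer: 1/12 ≈ 0.083333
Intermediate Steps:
m(a, E) = 42 + E*a (m(a, E) = E*a + 42 = 42 + E*a)
1/m(2, -15) = 1/(42 - 15*2) = 1/(42 - 30) = 1/12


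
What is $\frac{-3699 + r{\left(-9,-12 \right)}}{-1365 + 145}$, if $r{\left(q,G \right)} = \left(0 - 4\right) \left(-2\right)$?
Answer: $\frac{3691}{1220} \approx 3.0254$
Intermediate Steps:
$r{\left(q,G \right)} = 8$ ($r{\left(q,G \right)} = \left(-4\right) \left(-2\right) = 8$)
$\frac{-3699 + r{\left(-9,-12 \right)}}{-1365 + 145} = \frac{-3699 + 8}{-1365 + 145} = - \frac{3691}{-1220} = \left(-3691\right) \left(- \frac{1}{1220}\right) = \frac{3691}{1220}$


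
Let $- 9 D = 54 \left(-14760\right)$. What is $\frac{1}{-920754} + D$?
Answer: $\frac{81541974239}{920754} \approx 88560.0$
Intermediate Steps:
$D = 88560$ ($D = - \frac{54 \left(-14760\right)}{9} = \left(- \frac{1}{9}\right) \left(-797040\right) = 88560$)
$\frac{1}{-920754} + D = \frac{1}{-920754} + 88560 = - \frac{1}{920754} + 88560 = \frac{81541974239}{920754}$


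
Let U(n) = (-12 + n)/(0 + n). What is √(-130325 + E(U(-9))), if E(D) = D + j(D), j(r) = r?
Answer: I*√1172883/3 ≈ 361.0*I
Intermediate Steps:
U(n) = (-12 + n)/n
E(D) = 2*D (E(D) = D + D = 2*D)
√(-130325 + E(U(-9))) = √(-130325 + 2*((-12 - 9)/(-9))) = √(-130325 + 2*(-⅑*(-21))) = √(-130325 + 2*(7/3)) = √(-130325 + 14/3) = √(-390961/3) = I*√1172883/3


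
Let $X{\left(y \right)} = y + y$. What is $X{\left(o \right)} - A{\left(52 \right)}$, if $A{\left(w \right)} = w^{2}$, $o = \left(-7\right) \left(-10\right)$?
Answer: $-2564$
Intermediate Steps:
$o = 70$
$X{\left(y \right)} = 2 y$
$X{\left(o \right)} - A{\left(52 \right)} = 2 \cdot 70 - 52^{2} = 140 - 2704 = -2564$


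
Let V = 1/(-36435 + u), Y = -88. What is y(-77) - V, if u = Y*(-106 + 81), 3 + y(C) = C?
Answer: -2738799/34235 ≈ -80.000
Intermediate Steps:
y(C) = -3 + C
u = 2200 (u = -88*(-106 + 81) = -88*(-25) = 2200)
V = -1/34235 (V = 1/(-36435 + 2200) = 1/(-34235) = -1/34235 ≈ -2.9210e-5)
y(-77) - V = (-3 - 77) - 1*(-1/34235) = -80 + 1/34235 = -2738799/34235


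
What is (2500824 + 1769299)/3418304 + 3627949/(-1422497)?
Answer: -6327195421365/4862527185088 ≈ -1.3012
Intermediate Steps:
(2500824 + 1769299)/3418304 + 3627949/(-1422497) = 4270123*(1/3418304) + 3627949*(-1/1422497) = 4270123/3418304 - 3627949/1422497 = -6327195421365/4862527185088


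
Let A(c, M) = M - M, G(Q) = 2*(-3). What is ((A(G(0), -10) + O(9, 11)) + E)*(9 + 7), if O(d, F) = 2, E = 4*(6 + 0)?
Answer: 416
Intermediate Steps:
E = 24 (E = 4*6 = 24)
G(Q) = -6
A(c, M) = 0
((A(G(0), -10) + O(9, 11)) + E)*(9 + 7) = ((0 + 2) + 24)*(9 + 7) = (2 + 24)*16 = 26*16 = 416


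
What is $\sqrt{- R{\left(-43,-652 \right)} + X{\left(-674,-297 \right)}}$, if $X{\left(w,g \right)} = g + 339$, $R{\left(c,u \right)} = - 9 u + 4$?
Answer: $i \sqrt{5830} \approx 76.354 i$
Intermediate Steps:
$R{\left(c,u \right)} = 4 - 9 u$
$X{\left(w,g \right)} = 339 + g$
$\sqrt{- R{\left(-43,-652 \right)} + X{\left(-674,-297 \right)}} = \sqrt{- (4 - -5868) + \left(339 - 297\right)} = \sqrt{- (4 + 5868) + 42} = \sqrt{\left(-1\right) 5872 + 42} = \sqrt{-5872 + 42} = \sqrt{-5830} = i \sqrt{5830}$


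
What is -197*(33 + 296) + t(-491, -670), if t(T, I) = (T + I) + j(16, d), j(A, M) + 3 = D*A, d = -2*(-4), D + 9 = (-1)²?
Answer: -66105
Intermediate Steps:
D = -8 (D = -9 + (-1)² = -9 + 1 = -8)
d = 8
j(A, M) = -3 - 8*A
t(T, I) = -131 + I + T (t(T, I) = (T + I) + (-3 - 8*16) = (I + T) + (-3 - 128) = (I + T) - 131 = -131 + I + T)
-197*(33 + 296) + t(-491, -670) = -197*(33 + 296) + (-131 - 670 - 491) = -197*329 - 1292 = -64813 - 1292 = -66105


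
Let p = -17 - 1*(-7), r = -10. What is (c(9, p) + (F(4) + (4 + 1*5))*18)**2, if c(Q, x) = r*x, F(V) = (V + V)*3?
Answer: 481636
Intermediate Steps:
p = -10 (p = -17 + 7 = -10)
F(V) = 6*V (F(V) = (2*V)*3 = 6*V)
c(Q, x) = -10*x
(c(9, p) + (F(4) + (4 + 1*5))*18)**2 = (-10*(-10) + (6*4 + (4 + 1*5))*18)**2 = (100 + (24 + (4 + 5))*18)**2 = (100 + (24 + 9)*18)**2 = (100 + 33*18)**2 = (100 + 594)**2 = 694**2 = 481636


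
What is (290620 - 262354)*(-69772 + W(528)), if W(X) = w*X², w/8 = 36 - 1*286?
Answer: -15762189263352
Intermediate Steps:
w = -2000 (w = 8*(36 - 1*286) = 8*(36 - 286) = 8*(-250) = -2000)
W(X) = -2000*X²
(290620 - 262354)*(-69772 + W(528)) = (290620 - 262354)*(-69772 - 2000*528²) = 28266*(-69772 - 2000*278784) = 28266*(-69772 - 557568000) = 28266*(-557637772) = -15762189263352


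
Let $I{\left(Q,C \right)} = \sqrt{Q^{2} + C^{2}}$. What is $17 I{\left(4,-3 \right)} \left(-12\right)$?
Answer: $-1020$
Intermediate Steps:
$I{\left(Q,C \right)} = \sqrt{C^{2} + Q^{2}}$
$17 I{\left(4,-3 \right)} \left(-12\right) = 17 \sqrt{\left(-3\right)^{2} + 4^{2}} \left(-12\right) = 17 \sqrt{9 + 16} \left(-12\right) = 17 \sqrt{25} \left(-12\right) = 17 \cdot 5 \left(-12\right) = 85 \left(-12\right) = -1020$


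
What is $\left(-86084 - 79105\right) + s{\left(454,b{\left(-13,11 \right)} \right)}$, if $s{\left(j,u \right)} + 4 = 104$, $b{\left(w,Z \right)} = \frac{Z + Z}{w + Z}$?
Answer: $-165089$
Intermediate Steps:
$b{\left(w,Z \right)} = \frac{2 Z}{Z + w}$
$s{\left(j,u \right)} = 100$ ($s{\left(j,u \right)} = -4 + 104 = 100$)
$\left(-86084 - 79105\right) + s{\left(454,b{\left(-13,11 \right)} \right)} = \left(-86084 - 79105\right) + 100 = -165189 + 100 = -165089$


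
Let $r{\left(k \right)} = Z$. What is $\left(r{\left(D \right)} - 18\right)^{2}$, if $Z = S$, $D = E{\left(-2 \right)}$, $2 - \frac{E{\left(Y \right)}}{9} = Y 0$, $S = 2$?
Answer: $256$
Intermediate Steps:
$E{\left(Y \right)} = 18$ ($E{\left(Y \right)} = 18 - 9 Y 0 = 18 - 0 = 18 + 0 = 18$)
$D = 18$
$Z = 2$
$r{\left(k \right)} = 2$
$\left(r{\left(D \right)} - 18\right)^{2} = \left(2 - 18\right)^{2} = \left(-16\right)^{2} = 256$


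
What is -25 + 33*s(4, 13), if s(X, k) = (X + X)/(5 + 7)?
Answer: -3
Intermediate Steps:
s(X, k) = X/6 (s(X, k) = (2*X)/12 = (2*X)*(1/12) = X/6)
-25 + 33*s(4, 13) = -25 + 33*((⅙)*4) = -25 + 33*(⅔) = -25 + 22 = -3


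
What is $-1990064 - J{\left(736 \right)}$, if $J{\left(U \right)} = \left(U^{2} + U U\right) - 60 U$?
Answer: $-3029296$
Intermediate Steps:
$J{\left(U \right)} = - 60 U + 2 U^{2}$ ($J{\left(U \right)} = \left(U^{2} + U^{2}\right) - 60 U = 2 U^{2} - 60 U = - 60 U + 2 U^{2}$)
$-1990064 - J{\left(736 \right)} = -1990064 - 2 \cdot 736 \left(-30 + 736\right) = -1990064 - 2 \cdot 736 \cdot 706 = -1990064 - 1039232 = -3029296$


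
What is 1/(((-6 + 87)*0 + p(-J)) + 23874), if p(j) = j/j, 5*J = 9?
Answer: 1/23875 ≈ 4.1885e-5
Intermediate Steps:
J = 9/5 (J = (⅕)*9 = 9/5 ≈ 1.8000)
p(j) = 1
1/(((-6 + 87)*0 + p(-J)) + 23874) = 1/(((-6 + 87)*0 + 1) + 23874) = 1/((81*0 + 1) + 23874) = 1/((0 + 1) + 23874) = 1/(1 + 23874) = 1/23875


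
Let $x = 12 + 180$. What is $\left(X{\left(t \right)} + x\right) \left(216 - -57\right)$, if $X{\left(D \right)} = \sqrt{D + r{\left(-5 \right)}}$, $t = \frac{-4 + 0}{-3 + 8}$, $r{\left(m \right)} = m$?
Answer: $52416 + \frac{273 i \sqrt{145}}{5} \approx 52416.0 + 657.47 i$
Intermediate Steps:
$t = - \frac{4}{5} \approx -0.8$
$x = 192$
$X{\left(D \right)} = \sqrt{-5 + D}$ ($X{\left(D \right)} = \sqrt{D - 5} = \sqrt{-5 + D}$)
$\left(X{\left(t \right)} + x\right) \left(216 - -57\right) = \left(\sqrt{-5 - \frac{4}{5}} + 192\right) \left(216 - -57\right) = \left(\sqrt{- \frac{29}{5}} + 192\right) \left(216 + 57\right) = \left(\frac{i \sqrt{145}}{5} + 192\right) 273 = \left(192 + \frac{i \sqrt{145}}{5}\right) 273 = 52416 + \frac{273 i \sqrt{145}}{5}$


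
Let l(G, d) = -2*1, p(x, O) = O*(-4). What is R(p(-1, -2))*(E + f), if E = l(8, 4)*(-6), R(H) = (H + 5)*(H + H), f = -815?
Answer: -167024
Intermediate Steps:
p(x, O) = -4*O
l(G, d) = -2
R(H) = 2*H*(5 + H) (R(H) = (5 + H)*(2*H) = 2*H*(5 + H))
E = 12 (E = -2*(-6) = 12)
R(p(-1, -2))*(E + f) = (2*(-4*(-2))*(5 - 4*(-2)))*(12 - 815) = (2*8*(5 + 8))*(-803) = (2*8*13)*(-803) = 208*(-803) = -167024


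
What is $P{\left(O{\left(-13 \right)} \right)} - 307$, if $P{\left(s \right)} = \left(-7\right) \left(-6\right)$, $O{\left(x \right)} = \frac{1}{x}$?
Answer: $-265$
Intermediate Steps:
$P{\left(s \right)} = 42$
$P{\left(O{\left(-13 \right)} \right)} - 307 = 42 - 307 = -265$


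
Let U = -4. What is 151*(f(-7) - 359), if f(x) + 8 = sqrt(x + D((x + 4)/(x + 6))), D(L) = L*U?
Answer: -55417 + 151*I*sqrt(19) ≈ -55417.0 + 658.19*I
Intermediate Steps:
D(L) = -4*L (D(L) = L*(-4) = -4*L)
f(x) = -8 + sqrt(x - 4*(4 + x)/(6 + x)) (f(x) = -8 + sqrt(x - 4*(x + 4)/(x + 6)) = -8 + sqrt(x - 4*(4 + x)/(6 + x)))
151*(f(-7) - 359) = 151*((-8 + sqrt((-16 + (-7)**2 + 2*(-7))/(6 - 7))) - 359) = 151*((-8 + sqrt((-16 + 49 - 14)/(-1))) - 359) = 151*((-8 + sqrt(-1*19)) - 359) = 151*((-8 + sqrt(-19)) - 359) = 151*((-8 + I*sqrt(19)) - 359) = 151*(-367 + I*sqrt(19)) = -55417 + 151*I*sqrt(19)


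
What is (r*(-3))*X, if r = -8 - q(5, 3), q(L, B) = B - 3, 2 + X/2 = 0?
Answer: -96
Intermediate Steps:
X = -4 (X = -4 + 2*0 = -4 + 0 = -4)
q(L, B) = -3 + B
r = -8 (r = -8 - (-3 + 3) = -8 - 1*0 = -8 + 0 = -8)
(r*(-3))*X = -8*(-3)*(-4) = 24*(-4) = -96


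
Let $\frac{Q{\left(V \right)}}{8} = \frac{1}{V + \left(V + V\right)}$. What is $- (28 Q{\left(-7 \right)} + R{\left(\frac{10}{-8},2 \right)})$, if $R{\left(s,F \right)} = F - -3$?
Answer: $\frac{17}{3} \approx 5.6667$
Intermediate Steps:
$Q{\left(V \right)} = \frac{8}{3 V}$ ($Q{\left(V \right)} = \frac{8}{V + \left(V + V\right)} = \frac{8}{V + 2 V} = \frac{8}{3 V}$)
$R{\left(s,F \right)} = 3 + F$ ($R{\left(s,F \right)} = F + 3 = 3 + F$)
$- (28 Q{\left(-7 \right)} + R{\left(\frac{10}{-8},2 \right)}) = - (28 \frac{8}{3 \left(-7\right)} + \left(3 + 2\right)) = - (28 \cdot \frac{8}{3} \left(- \frac{1}{7}\right) + 5) = - (28 \left(- \frac{8}{21}\right) + 5) = - (- \frac{32}{3} + 5) = \left(-1\right) \left(- \frac{17}{3}\right) = \frac{17}{3}$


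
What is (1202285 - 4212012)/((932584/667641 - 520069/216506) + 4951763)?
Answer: -62150124025768506/102252670132160039 ≈ -0.60781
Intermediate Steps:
(1202285 - 4212012)/((932584/667641 - 520069/216506) + 4951763) = -3009727/((932584*(1/667641) - 520069*1/216506) + 4951763) = -3009727/((932584/667641 - 520069/216506) + 4951763) = -3009727/(-145309355725/144548282346 + 4951763) = -3009727/715768690925120273/144548282346 = -3009727*144548282346/715768690925120273 = -62150124025768506/102252670132160039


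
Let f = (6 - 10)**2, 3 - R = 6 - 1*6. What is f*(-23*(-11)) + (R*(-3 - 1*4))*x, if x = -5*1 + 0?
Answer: 4153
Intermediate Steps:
x = -5 (x = -5 + 0 = -5)
R = 3 (R = 3 - (6 - 1*6) = 3 - (6 - 6) = 3 - 1*0 = 3 + 0 = 3)
f = 16 (f = (-4)**2 = 16)
f*(-23*(-11)) + (R*(-3 - 1*4))*x = 16*(-23*(-11)) + (3*(-3 - 1*4))*(-5) = 16*253 + (3*(-3 - 4))*(-5) = 4048 + (3*(-7))*(-5) = 4048 - 21*(-5) = 4048 + 105 = 4153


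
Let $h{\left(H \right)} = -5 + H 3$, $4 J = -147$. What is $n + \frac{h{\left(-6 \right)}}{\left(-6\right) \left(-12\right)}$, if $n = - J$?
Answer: $\frac{2623}{72} \approx 36.431$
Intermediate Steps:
$J = - \frac{147}{4}$ ($J = \frac{1}{4} \left(-147\right) = - \frac{147}{4} \approx -36.75$)
$h{\left(H \right)} = -5 + 3 H$
$n = \frac{147}{4}$ ($n = \left(-1\right) \left(- \frac{147}{4}\right) = \frac{147}{4} \approx 36.75$)
$n + \frac{h{\left(-6 \right)}}{\left(-6\right) \left(-12\right)} = \frac{147}{4} + \frac{-5 + 3 \left(-6\right)}{\left(-6\right) \left(-12\right)} = \frac{147}{4} + \frac{-5 - 18}{72} = \frac{147}{4} - \frac{23}{72} = \frac{2623}{72}$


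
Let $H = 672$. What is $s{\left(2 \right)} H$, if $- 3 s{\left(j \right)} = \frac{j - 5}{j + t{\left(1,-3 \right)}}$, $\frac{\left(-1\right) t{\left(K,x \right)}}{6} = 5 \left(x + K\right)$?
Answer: $\frac{336}{31} \approx 10.839$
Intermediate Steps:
$t{\left(K,x \right)} = - 30 K - 30 x$ ($t{\left(K,x \right)} = - 6 \cdot 5 \left(x + K\right) = - 6 \cdot 5 \left(K + x\right) = - 6 \left(5 K + 5 x\right) = - 30 K - 30 x$)
$s{\left(j \right)} = - \frac{-5 + j}{3 \left(60 + j\right)}$ ($s{\left(j \right)} = - \frac{\left(j - 5\right) \frac{1}{j - -60}}{3} = - \frac{\left(-5 + j\right) \frac{1}{j + \left(-30 + 90\right)}}{3} = - \frac{\left(-5 + j\right) \frac{1}{j + 60}}{3} = - \frac{\left(-5 + j\right) \frac{1}{60 + j}}{3} = - \frac{\frac{1}{60 + j} \left(-5 + j\right)}{3} = - \frac{-5 + j}{3 \left(60 + j\right)}$)
$s{\left(2 \right)} H = \frac{5 - 2}{3 \left(60 + 2\right)} 672 = \frac{5 - 2}{3 \cdot 62} \cdot 672 = \frac{1}{3} \cdot \frac{1}{62} \cdot 3 \cdot 672 = \frac{1}{62} \cdot 672 = \frac{336}{31}$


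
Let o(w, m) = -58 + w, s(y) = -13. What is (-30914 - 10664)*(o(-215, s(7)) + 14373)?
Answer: -586249800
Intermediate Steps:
(-30914 - 10664)*(o(-215, s(7)) + 14373) = (-30914 - 10664)*((-58 - 215) + 14373) = -41578*(-273 + 14373) = -41578*14100 = -586249800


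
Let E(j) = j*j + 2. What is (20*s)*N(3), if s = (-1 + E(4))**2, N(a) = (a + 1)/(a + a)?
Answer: 11560/3 ≈ 3853.3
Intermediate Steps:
N(a) = (1 + a)/(2*a) (N(a) = (1 + a)/((2*a)) = (1 + a)*(1/(2*a)) = (1 + a)/(2*a))
E(j) = 2 + j**2 (E(j) = j**2 + 2 = 2 + j**2)
s = 289 (s = (-1 + (2 + 4**2))**2 = (-1 + (2 + 16))**2 = (-1 + 18)**2 = 17**2 = 289)
(20*s)*N(3) = (20*289)*((1/2)*(1 + 3)/3) = 5780*((1/2)*(1/3)*4) = 5780*(2/3) = 11560/3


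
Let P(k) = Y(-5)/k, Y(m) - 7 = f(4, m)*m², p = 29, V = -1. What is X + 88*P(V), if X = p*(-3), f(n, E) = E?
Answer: 10297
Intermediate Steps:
Y(m) = 7 + m³ (Y(m) = 7 + m*m² = 7 + m³)
X = -87 (X = 29*(-3) = -87)
P(k) = -118/k (P(k) = (7 + (-5)³)/k = (7 - 125)/k = -118/k)
X + 88*P(V) = -87 + 88*(-118/(-1)) = -87 + 88*(-118*(-1)) = -87 + 88*118 = -87 + 10384 = 10297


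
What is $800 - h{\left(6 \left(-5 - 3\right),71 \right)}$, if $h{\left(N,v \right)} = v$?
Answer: $729$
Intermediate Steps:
$800 - h{\left(6 \left(-5 - 3\right),71 \right)} = 800 - 71 = 729$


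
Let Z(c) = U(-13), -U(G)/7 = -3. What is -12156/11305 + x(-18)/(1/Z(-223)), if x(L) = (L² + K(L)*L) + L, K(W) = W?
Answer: 149552994/11305 ≈ 13229.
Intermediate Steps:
U(G) = 21 (U(G) = -7*(-3) = 21)
Z(c) = 21
x(L) = L + 2*L² (x(L) = (L² + L*L) + L = (L² + L²) + L = 2*L² + L = L + 2*L²)
-12156/11305 + x(-18)/(1/Z(-223)) = -12156/11305 + (-18*(1 + 2*(-18)))/(1/21) = -12156*1/11305 + (-18*(1 - 36))/(1/21) = -12156/11305 - 18*(-35)*21 = -12156/11305 + 630*21 = -12156/11305 + 13230 = 149552994/11305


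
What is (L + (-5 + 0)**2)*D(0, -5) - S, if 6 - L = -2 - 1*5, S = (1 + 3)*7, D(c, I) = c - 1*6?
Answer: -256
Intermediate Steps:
D(c, I) = -6 + c (D(c, I) = c - 6 = -6 + c)
S = 28 (S = 4*7 = 28)
L = 13 (L = 6 - (-2 - 1*5) = 6 - (-2 - 5) = 6 - 1*(-7) = 6 + 7 = 13)
(L + (-5 + 0)**2)*D(0, -5) - S = (13 + (-5 + 0)**2)*(-6 + 0) - 1*28 = (13 + (-5)**2)*(-6) - 28 = (13 + 25)*(-6) - 28 = 38*(-6) - 28 = -228 - 28 = -256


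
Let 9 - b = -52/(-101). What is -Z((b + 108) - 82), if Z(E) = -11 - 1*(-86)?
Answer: -75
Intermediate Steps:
b = 857/101 (b = 9 - (-52)/(-101) = 9 - (-52)*(-1)/101 = 9 - 1*52/101 = 9 - 52/101 = 857/101 ≈ 8.4852)
Z(E) = 75 (Z(E) = -11 + 86 = 75)
-Z((b + 108) - 82) = -1*75 = -75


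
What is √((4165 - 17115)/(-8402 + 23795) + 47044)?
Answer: √227481945294/2199 ≈ 216.89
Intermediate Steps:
√((4165 - 17115)/(-8402 + 23795) + 47044) = √(-12950/15393 + 47044) = √(-12950*1/15393 + 47044) = √(-1850/2199 + 47044) = √(103447906/2199) = √227481945294/2199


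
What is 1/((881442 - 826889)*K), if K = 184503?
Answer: 1/10065192159 ≈ 9.9352e-11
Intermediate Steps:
1/((881442 - 826889)*K) = 1/((881442 - 826889)*184503) = (1/184503)/54553 = (1/54553)*(1/184503) = 1/10065192159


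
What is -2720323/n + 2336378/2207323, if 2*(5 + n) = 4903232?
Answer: -276741520371/5411497347353 ≈ -0.051140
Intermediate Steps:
n = 2451611 (n = -5 + (1/2)*4903232 = -5 + 2451616 = 2451611)
-2720323/n + 2336378/2207323 = -2720323/2451611 + 2336378/2207323 = -276741520371/5411497347353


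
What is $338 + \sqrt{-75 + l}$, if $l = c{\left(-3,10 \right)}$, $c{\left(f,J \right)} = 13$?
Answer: $338 + i \sqrt{62} \approx 338.0 + 7.874 i$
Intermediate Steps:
$l = 13$
$338 + \sqrt{-75 + l} = 338 + \sqrt{-75 + 13} = 338 + \sqrt{-62} = 338 + i \sqrt{62}$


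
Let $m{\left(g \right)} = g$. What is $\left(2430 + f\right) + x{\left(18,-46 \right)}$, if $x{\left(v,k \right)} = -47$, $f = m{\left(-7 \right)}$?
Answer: $2376$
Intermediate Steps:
$f = -7$
$\left(2430 + f\right) + x{\left(18,-46 \right)} = \left(2430 - 7\right) - 47 = 2423 - 47 = 2376$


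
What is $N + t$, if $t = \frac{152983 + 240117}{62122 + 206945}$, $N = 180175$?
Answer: $\frac{48479539825}{269067} \approx 1.8018 \cdot 10^{5}$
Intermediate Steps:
$t = \frac{393100}{269067} \approx 1.461$
$N + t = 180175 + \frac{393100}{269067} = \frac{48479539825}{269067}$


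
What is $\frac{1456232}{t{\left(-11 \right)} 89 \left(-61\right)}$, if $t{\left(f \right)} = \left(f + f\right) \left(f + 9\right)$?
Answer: $- \frac{364058}{59719} \approx -6.0962$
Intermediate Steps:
$t{\left(f \right)} = 2 f \left(9 + f\right)$
$\frac{1456232}{t{\left(-11 \right)} 89 \left(-61\right)} = \frac{1456232}{2 \left(-11\right) \left(9 - 11\right) 89 \left(-61\right)} = \frac{1456232}{2 \left(-11\right) \left(-2\right) 89 \left(-61\right)} = \frac{1456232}{44 \cdot 89 \left(-61\right)} = \frac{1456232}{3916 \left(-61\right)} = \frac{1456232}{-238876} = 1456232 \left(- \frac{1}{238876}\right) = - \frac{364058}{59719}$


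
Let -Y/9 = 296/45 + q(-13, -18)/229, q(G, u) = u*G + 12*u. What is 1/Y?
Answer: -1145/68594 ≈ -0.016692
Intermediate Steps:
q(G, u) = 12*u + G*u (q(G, u) = G*u + 12*u = 12*u + G*u)
Y = -68594/1145 (Y = -9*(296/45 - 18*(12 - 13)/229) = -9*(296*(1/45) - 18*(-1)*(1/229)) = -9*(296/45 + 18*(1/229)) = -9*(296/45 + 18/229) = -9*68594/10305 = -68594/1145 ≈ -59.907)
1/Y = 1/(-68594/1145) = -1145/68594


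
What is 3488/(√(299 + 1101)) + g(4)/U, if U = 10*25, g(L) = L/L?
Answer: 1/250 + 872*√14/35 ≈ 93.225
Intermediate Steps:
g(L) = 1
U = 250
3488/(√(299 + 1101)) + g(4)/U = 3488/(√(299 + 1101)) + 1/250 = 3488/(√1400) + 1*(1/250) = 3488/((10*√14)) + 1/250 = 3488*(√14/140) + 1/250 = 872*√14/35 + 1/250 = 1/250 + 872*√14/35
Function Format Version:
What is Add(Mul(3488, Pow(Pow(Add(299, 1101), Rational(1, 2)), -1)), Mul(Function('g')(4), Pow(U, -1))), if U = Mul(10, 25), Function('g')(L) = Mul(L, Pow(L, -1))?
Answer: Add(Rational(1, 250), Mul(Rational(872, 35), Pow(14, Rational(1, 2)))) ≈ 93.225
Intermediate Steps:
Function('g')(L) = 1
U = 250
Add(Mul(3488, Pow(Pow(Add(299, 1101), Rational(1, 2)), -1)), Mul(Function('g')(4), Pow(U, -1))) = Add(Mul(3488, Pow(Pow(Add(299, 1101), Rational(1, 2)), -1)), Mul(1, Pow(250, -1))) = Add(Mul(3488, Pow(Pow(1400, Rational(1, 2)), -1)), Mul(1, Rational(1, 250))) = Add(Mul(3488, Pow(Mul(10, Pow(14, Rational(1, 2))), -1)), Rational(1, 250)) = Add(Mul(3488, Mul(Rational(1, 140), Pow(14, Rational(1, 2)))), Rational(1, 250)) = Add(Mul(Rational(872, 35), Pow(14, Rational(1, 2))), Rational(1, 250)) = Add(Rational(1, 250), Mul(Rational(872, 35), Pow(14, Rational(1, 2))))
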